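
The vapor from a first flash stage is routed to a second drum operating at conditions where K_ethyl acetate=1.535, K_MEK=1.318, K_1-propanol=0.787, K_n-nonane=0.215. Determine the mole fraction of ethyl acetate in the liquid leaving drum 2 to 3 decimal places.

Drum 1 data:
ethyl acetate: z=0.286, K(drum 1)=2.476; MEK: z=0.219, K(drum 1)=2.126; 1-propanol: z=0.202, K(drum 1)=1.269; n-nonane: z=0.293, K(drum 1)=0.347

Drum 1:
Newton–Raphson from ψ₁ = 0.5:
  ψ₁ = 0.500: g = 0.1645, g' = -0.607 → ψ₁ = 0.771
  ψ₁ = 0.771: g = -0.0109, g' = -0.733 → ψ₁ = 0.756
Converged at ψ₁ = 0.756.
Drum-1 compositions:
  ethyl acetate: x = 0.135, y = 0.335
  MEK: x = 0.118, y = 0.252
  1-propanol: x = 0.168, y = 0.213
  n-nonane: x = 0.579, y = 0.201
Drum-2 feed = drum-1 vapor: z₂ = (0.3347, 0.2515, 0.2130, 0.2008).
Drum 2:
Let ψ₂ = V/F and solve Σ zᵢ(Kᵢ−1)/(1+ψ₂(Kᵢ−1)) = 0.
g(0) = ΣzᵢKᵢ − 1 = 0.056 and g(1) = 1 − Σzᵢ/Kᵢ = -0.613, so a root lies in (0, 1).
Iterate (Newton) starting at ψ₂ = 0.44:
  ψ₂ = 0.440: g = -0.0758, g' = -0.383 → ψ₂ = 0.242
  ψ₂ = 0.242: g = -0.0097, g' = -0.296 → ψ₂ = 0.209
Converged at ψ₂ = 0.209.
  ethyl acetate: x = 0.301, y = 0.462
  MEK: x = 0.236, y = 0.311
  1-propanol: x = 0.223, y = 0.175
  n-nonane: x = 0.240, y = 0.052

x_ethyl acetate (drum 2) = 0.301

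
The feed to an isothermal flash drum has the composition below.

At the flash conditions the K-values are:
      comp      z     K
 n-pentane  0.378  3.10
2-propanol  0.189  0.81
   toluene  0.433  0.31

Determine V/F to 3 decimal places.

Rachford–Rice: g(V/F) = Σ zᵢ(Kᵢ−1)/(1+V/F(Kᵢ−1)) = 0.
g(0) = ΣzᵢKᵢ − 1 = 0.459 and g(1) = 1 − Σzᵢ/Kᵢ = -0.752, so a root lies in (0, 1).
Iterate (Newton) starting at V/F = 0.31:
  V/F = 0.310: g = 0.0626, g' = -0.953 → V/F = 0.376
  V/F = 0.376: g = 0.0017, g' = -0.904 → V/F = 0.378
Converged at V/F = 0.378.

V/F = 0.378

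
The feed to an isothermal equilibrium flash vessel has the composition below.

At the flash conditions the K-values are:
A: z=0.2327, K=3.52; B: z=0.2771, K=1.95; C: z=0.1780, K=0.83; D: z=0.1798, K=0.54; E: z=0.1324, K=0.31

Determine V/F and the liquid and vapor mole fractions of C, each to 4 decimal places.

V/F = 0.7600, x_C = 0.2044, y_C = 0.1697

Rachford–Rice: g(V/F) = Σ zᵢ(Kᵢ−1)/(1+V/F(Kᵢ−1)) = 0.
Feasibility: ΣzᵢKᵢ = 1.6453, Σzᵢ/Kᵢ = 1.1827 — both > 1, two phases present.
Newton–Raphson from V/F = 0.66:
  V/F = 0.6600: g = 0.06139, g' = -0.6003 → V/F = 0.7623
  V/F = 0.7623: g = -0.00141, g' = -0.6349 → V/F = 0.7600
Converged at V/F = 0.7600.
Compositions from xᵢ = zᵢ/(1+V/F(Kᵢ−1)), yᵢ = Kᵢxᵢ:
  A: x = 0.0798, y = 0.2810
  B: x = 0.1609, y = 0.3138
  C: x = 0.2044, y = 0.1697
  D: x = 0.2765, y = 0.1493
  E: x = 0.2784, y = 0.0863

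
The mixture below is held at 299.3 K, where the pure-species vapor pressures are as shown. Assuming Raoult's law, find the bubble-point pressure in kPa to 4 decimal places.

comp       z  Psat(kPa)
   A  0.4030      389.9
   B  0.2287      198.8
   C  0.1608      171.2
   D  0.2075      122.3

Pbub = 255.5015 kPa

At the bubble point ψ → 0, so ΣzᵢKᵢ = 1 with Kᵢ = Pᵢˢᵃᵗ/P ⇒ P = ΣzᵢPᵢˢᵃᵗ.
P = 0.4030·389.9 + 0.2287·198.8 + 0.1608·171.2 + 0.2075·122.3 = 255.5015 kPa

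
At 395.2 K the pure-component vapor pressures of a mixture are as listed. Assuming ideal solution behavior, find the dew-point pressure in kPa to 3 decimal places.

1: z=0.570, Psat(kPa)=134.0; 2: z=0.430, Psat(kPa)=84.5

At the dew point ψ → 1, so Σzᵢ/Kᵢ = 1 with Kᵢ = Pᵢˢᵃᵗ/P ⇒ 1/P = Σzᵢ/Pᵢˢᵃᵗ.
1/P = 0.570/134.0 + 0.430/84.5 = 0.009342 ⇒ P = 107.038 kPa

Pdew = 107.038 kPa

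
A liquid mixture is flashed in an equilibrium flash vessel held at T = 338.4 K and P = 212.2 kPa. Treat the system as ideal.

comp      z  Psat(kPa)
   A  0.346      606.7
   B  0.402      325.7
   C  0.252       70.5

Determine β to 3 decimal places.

β = 0.859

Raoult's law: Kᵢ = Pᵢˢᵃᵗ/P = Pᵢˢᵃᵗ/212.2.
  K_A = 606.7/212.2 = 2.85910, K_B = 325.7/212.2 = 1.53487, K_C = 70.5/212.2 = 0.33223
Rachford–Rice: g(β) = Σ zᵢ(Kᵢ−1)/(1+β(Kᵢ−1)) = 0.
Check two-phase: ΣzᵢKᵢ = 1.690 > 1 and Σzᵢ/Kᵢ = 1.141 > 1, so g(0) = 0.690 > 0 and g(1) = -0.141 < 0.
Newton–Raphson from β = 0.5:
  β = 0.500: g = 0.2504, g' = -0.646 → β = 0.888
  β = 0.888: g = -0.0246, g' = -0.901 → β = 0.860
  β = 0.860: g = -0.0007, g' = -0.851 → β = 0.859
Converged at β = 0.859.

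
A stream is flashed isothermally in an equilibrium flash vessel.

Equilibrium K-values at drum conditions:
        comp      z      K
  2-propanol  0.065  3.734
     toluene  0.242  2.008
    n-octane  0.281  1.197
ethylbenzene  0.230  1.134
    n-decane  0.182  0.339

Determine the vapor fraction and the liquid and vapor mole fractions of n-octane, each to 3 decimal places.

Iterate (Newton) starting at ψ = 0.5:
  ψ = 0.500: g = 0.1369, g' = -0.385 → ψ = 0.855
  ψ = 0.855: g = -0.0174, g' = -0.546 → ψ = 0.823
  ψ = 0.823: g = -0.0005, g' = -0.514 → ψ = 0.822
Converged at ψ = 0.822.
Compositions from xᵢ = zᵢ/(1+ψ(Kᵢ−1)), yᵢ = Kᵢxᵢ:
  2-propanol: x = 0.020, y = 0.075
  toluene: x = 0.132, y = 0.266
  n-octane: x = 0.242, y = 0.289
  ethylbenzene: x = 0.207, y = 0.235
  n-decane: x = 0.399, y = 0.135

ψ = 0.822, x_n-octane = 0.242, y_n-octane = 0.289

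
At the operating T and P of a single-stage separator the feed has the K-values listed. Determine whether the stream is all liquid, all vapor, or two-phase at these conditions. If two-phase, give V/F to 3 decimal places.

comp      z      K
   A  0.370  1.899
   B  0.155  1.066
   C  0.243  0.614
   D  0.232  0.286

ΣzᵢKᵢ = 1.083; Σzᵢ/Kᵢ = 1.547.
Both exceed 1, so a two-phase solution exists.
Material balance + equilibrium reduce to Σ zᵢ(Kᵢ−1)/(1+ψ(Kᵢ−1)) = 0.
Newton iteration, ψ⁰ = 0.5:
  ψ = 0.500: g = -0.1345, g' = -0.485 → ψ = 0.223
  ψ = 0.223: g = -0.0123, g' = -0.419 → ψ = 0.193
Converged at ψ = 0.193.

two-phase, V/F = 0.193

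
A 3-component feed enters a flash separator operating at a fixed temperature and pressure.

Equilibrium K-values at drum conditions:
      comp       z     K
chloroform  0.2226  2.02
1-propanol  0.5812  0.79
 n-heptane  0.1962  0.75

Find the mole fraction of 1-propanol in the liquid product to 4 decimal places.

Material balance + equilibrium reduce to Σ zᵢ(Kᵢ−1)/(1+ψ(Kᵢ−1)) = 0.
Check two-phase: ΣzᵢKᵢ = 1.0560 > 1 and Σzᵢ/Kᵢ = 1.1075 > 1, so g(0) = 0.0560 > 0 and g(1) = -0.1075 < 0.
Newton–Raphson from ψ = 0.5:
  ψ = 0.5000: g = -0.04206, g' = -0.1496 → ψ = 0.2188
  ψ = 0.2188: g = 0.00581, g' = -0.1967 → ψ = 0.2483
  ψ = 0.2483: g = 0.00010, g' = -0.1899 → ψ = 0.2489
Converged at ψ = 0.2489.
Compositions from xᵢ = zᵢ/(1+ψ(Kᵢ−1)), yᵢ = Kᵢxᵢ:
  chloroform: x = 0.1775, y = 0.3586
  1-propanol: x = 0.6132, y = 0.4845
  n-heptane: x = 0.2092, y = 0.1569

x_1-propanol = 0.6132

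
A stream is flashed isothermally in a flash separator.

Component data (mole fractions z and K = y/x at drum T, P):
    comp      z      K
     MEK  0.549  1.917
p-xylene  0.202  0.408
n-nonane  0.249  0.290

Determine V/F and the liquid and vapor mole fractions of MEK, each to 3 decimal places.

Rachford–Rice: g(V/F) = Σ zᵢ(Kᵢ−1)/(1+V/F(Kᵢ−1)) = 0.
Feasibility: ΣzᵢKᵢ = 1.207, Σzᵢ/Kᵢ = 1.640 — both > 1, two phases present.
Newton iteration, V/F⁰ = 0.35:
  V/F = 0.350: g = -0.0050, g' = -0.599 → V/F = 0.342
Converged at V/F = 0.342.
Compositions from xᵢ = zᵢ/(1+V/F(Kᵢ−1)), yᵢ = Kᵢxᵢ:
  MEK: x = 0.418, y = 0.801
  p-xylene: x = 0.253, y = 0.103
  n-nonane: x = 0.329, y = 0.095

V/F = 0.342, x_MEK = 0.418, y_MEK = 0.801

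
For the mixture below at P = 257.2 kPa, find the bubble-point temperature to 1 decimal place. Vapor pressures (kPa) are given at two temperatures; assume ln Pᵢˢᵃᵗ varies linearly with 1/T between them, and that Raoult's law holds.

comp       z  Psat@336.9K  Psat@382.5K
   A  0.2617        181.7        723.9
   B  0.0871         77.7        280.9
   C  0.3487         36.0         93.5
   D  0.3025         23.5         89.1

Bubble-point temperature: ΣzᵢPᵢˢᵃᵗ(T) = P. Interpolate ln Pᵢˢᵃᵗ = aᵢ + bᵢ/T.
  T = 336.9 K: ΣzᵢPᵢˢᵃᵗ = 73.98 kPa
  T = 382.5 K: ΣzᵢPᵢˢᵃᵗ = 273.47 kPa
  T = 359.7 K: ΣzᵢPᵢˢᵃᵗ = 147.86 kPa
  T = 371.1 K: ΣzᵢPᵢˢᵃᵗ = 202.88 kPa
  T = 376.8 K: ΣzᵢPᵢˢᵃᵗ = 236.05 kPa
  T = 379.6 K: ΣzᵢPᵢˢᵃᵗ = 253.87 kPa
Interpolating between 379.6 K and 382.5 K gives T ≈ 380.1 K.

T = 380.1 K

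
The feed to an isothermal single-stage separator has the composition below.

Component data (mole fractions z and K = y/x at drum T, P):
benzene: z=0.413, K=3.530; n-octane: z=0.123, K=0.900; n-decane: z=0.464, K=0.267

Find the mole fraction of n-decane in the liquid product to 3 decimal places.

x_n-decane = 0.672

Newton–Raphson from ψ = 0.5:
  ψ = 0.500: g = -0.0885, g' = -1.138 → ψ = 0.422
Converged at ψ = 0.422.
Compositions from xᵢ = zᵢ/(1+ψ(Kᵢ−1)), yᵢ = Kᵢxᵢ:
  benzene: x = 0.200, y = 0.705
  n-octane: x = 0.128, y = 0.116
  n-decane: x = 0.672, y = 0.179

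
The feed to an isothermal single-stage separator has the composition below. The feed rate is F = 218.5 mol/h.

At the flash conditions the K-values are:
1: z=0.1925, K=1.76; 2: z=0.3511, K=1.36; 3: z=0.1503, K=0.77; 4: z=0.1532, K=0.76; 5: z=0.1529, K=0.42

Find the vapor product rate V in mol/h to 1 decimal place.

Material balance + equilibrium reduce to Σ zᵢ(Kᵢ−1)/(1+β(Kᵢ−1)) = 0.
Feasibility: ΣzᵢKᵢ = 1.1127, Σzᵢ/Kᵢ = 1.1284 — both > 1, two phases present.
Iterate (Newton) starting at β = 0.5:
  β = 0.5000: g = 0.00738, g' = -0.2146 → β = 0.5344
  β = 0.5344: g = -0.00006, g' = -0.2182 → β = 0.5341
Converged at β = 0.5341.
Then V = β·F = 0.5341·218.5 = 116.7 mol/h and L = F − V = 101.8 mol/h.

V = 116.7 mol/h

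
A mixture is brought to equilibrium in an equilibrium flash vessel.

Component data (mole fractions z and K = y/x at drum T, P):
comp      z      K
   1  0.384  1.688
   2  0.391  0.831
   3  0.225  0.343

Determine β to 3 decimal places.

β = 0.177

Iterate (Newton) starting at β = 0.4:
  β = 0.400: g = -0.0642, g' = -0.303 → β = 0.188
  β = 0.188: g = -0.0031, g' = -0.281 → β = 0.177
Converged at β = 0.177.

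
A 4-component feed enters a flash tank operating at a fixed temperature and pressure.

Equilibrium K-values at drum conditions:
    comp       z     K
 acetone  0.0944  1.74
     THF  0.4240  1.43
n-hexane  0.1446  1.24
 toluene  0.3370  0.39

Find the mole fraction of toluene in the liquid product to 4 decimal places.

x_toluene = 0.4119

Newton–Raphson from V/F = 0.68:
  V/F = 0.6800: g = -0.13390, g' = -0.4421 → V/F = 0.3771
  V/F = 0.3771: g = -0.02368, g' = -0.3082 → V/F = 0.3003
  V/F = 0.3003: g = -0.00068, g' = -0.2913 → V/F = 0.2980
Converged at V/F = 0.2980.
Compositions from xᵢ = zᵢ/(1+V/F(Kᵢ−1)), yᵢ = Kᵢxᵢ:
  acetone: x = 0.0773, y = 0.1346
  THF: x = 0.3758, y = 0.5375
  n-hexane: x = 0.1349, y = 0.1673
  toluene: x = 0.4119, y = 0.1606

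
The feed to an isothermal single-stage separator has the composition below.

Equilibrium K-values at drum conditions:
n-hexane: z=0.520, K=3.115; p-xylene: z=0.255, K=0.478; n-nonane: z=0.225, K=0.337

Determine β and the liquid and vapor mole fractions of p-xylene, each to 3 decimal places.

Let β = V/F and solve Σ zᵢ(Kᵢ−1)/(1+β(Kᵢ−1)) = 0.
Check two-phase: ΣzᵢKᵢ = 1.818 > 1 and Σzᵢ/Kᵢ = 1.368 > 1, so g(0) = 0.818 > 0 and g(1) = -0.368 < 0.
Newton–Raphson from β = 0.5:
  β = 0.500: g = 0.1313, g' = -0.898 → β = 0.646
  β = 0.646: g = 0.0029, g' = -0.876 → β = 0.649
Converged at β = 0.649.
Compositions from xᵢ = zᵢ/(1+β(Kᵢ−1)), yᵢ = Kᵢxᵢ:
  n-hexane: x = 0.219, y = 0.682
  p-xylene: x = 0.386, y = 0.184
  n-nonane: x = 0.395, y = 0.133

β = 0.649, x_p-xylene = 0.386, y_p-xylene = 0.184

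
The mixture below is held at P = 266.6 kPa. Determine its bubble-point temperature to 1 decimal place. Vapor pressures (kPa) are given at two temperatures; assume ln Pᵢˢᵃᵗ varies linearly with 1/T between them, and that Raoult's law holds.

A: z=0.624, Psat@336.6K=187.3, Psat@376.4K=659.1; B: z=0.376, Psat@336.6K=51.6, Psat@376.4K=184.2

T = 356.7 K

Bubble-point temperature: ΣzᵢPᵢˢᵃᵗ(T) = P. Interpolate ln Pᵢˢᵃᵗ = aᵢ + bᵢ/T.
  T = 336.6 K: ΣzᵢPᵢˢᵃᵗ = 136.28 kPa
  T = 376.4 K: ΣzᵢPᵢˢᵃᵗ = 480.54 kPa
  T = 356.5 K: ΣzᵢPᵢˢᵃᵗ = 265.06 kPa
  T = 366.4 K: ΣzᵢPᵢˢᵃᵗ = 359.25 kPa
  T = 361.4 K: ΣzᵢPᵢˢᵃᵗ = 308.75 kPa
  T = 358.9 K: ΣzᵢPᵢˢᵃᵗ = 285.78 kPa
Interpolating between 356.5 K and 358.9 K gives T ≈ 356.7 K.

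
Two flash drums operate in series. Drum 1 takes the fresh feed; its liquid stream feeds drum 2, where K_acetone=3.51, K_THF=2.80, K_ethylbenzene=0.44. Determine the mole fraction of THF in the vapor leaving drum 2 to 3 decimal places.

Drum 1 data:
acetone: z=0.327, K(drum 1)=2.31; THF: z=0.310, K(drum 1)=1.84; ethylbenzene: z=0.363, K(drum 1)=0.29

y_THF (drum 2) = 0.333

Drum 1:
Let ψ₁ = V/F and solve Σ zᵢ(Kᵢ−1)/(1+ψ₁(Kᵢ−1)) = 0.
g(0) = ΣzᵢKᵢ − 1 = 0.431 and g(1) = 1 − Σzᵢ/Kᵢ = -0.562, so a root lies in (0, 1).
Newton–Raphson from ψ₁ = 0.62:
  ψ₁ = 0.620: g = -0.0528, g' = -0.849 → ψ₁ = 0.558
  ψ₁ = 0.558: g = -0.0019, g' = -0.790 → ψ₁ = 0.555
Converged at ψ₁ = 0.555.
Drum-1 compositions:
  acetone: x = 0.189, y = 0.437
  THF: x = 0.211, y = 0.389
  ethylbenzene: x = 0.599, y = 0.174
Drum-2 feed = drum-1 liquid: z₂ = (0.1893, 0.2114, 0.5993).
Drum 2:
Rachford–Rice: g(ψ₂) = Σ zᵢ(Kᵢ−1)/(1+ψ₂(Kᵢ−1)) = 0.
Feasibility: ΣzᵢKᵢ = 1.520, Σzᵢ/Kᵢ = 1.492 — both > 1, two phases present.
Iterate (Newton) starting at ψ₂ = 0.53:
  ψ₂ = 0.530: g = -0.0787, g' = -0.779 → ψ₂ = 0.429
  ψ₂ = 0.429: g = 0.0017, g' = -0.820 → ψ₂ = 0.431
Converged at ψ₂ = 0.431.
  acetone: x = 0.091, y = 0.319
  THF: x = 0.119, y = 0.333
  ethylbenzene: x = 0.790, y = 0.348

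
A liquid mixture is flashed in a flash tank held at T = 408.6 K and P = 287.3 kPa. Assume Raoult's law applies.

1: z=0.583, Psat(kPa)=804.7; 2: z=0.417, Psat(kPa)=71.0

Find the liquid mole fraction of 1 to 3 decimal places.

x_1 = 0.295

Raoult's law: Kᵢ = Pᵢˢᵃᵗ/P = Pᵢˢᵃᵗ/287.3.
  K_1 = 804.7/287.3 = 2.80090, K_2 = 71.0/287.3 = 0.24713
Let ψ = V/F and solve Σ zᵢ(Kᵢ−1)/(1+ψ(Kᵢ−1)) = 0.
Feasibility: ΣzᵢKᵢ = 1.736, Σzᵢ/Kᵢ = 1.896 — both > 1, two phases present.
Binary case is linear: z₁(K₁−1)(1+ψ(K₂−1)) + z₂(K₂−1)(1+ψ(K₁−1)) = 0
⇒ ψ = [z₁(K₁−1)+z₂(K₂−1)] / [−(K₁−1)(K₂−1)] = 0.7360/1.3559 = 0.543
Compositions from xᵢ = zᵢ/(1+ψ(Kᵢ−1)), yᵢ = Kᵢxᵢ:
  1: x = 0.295, y = 0.826
  2: x = 0.705, y = 0.174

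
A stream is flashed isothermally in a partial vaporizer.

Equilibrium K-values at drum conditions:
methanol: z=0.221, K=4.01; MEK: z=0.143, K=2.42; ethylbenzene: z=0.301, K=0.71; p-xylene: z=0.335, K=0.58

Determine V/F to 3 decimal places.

V/F = 0.716

Rachford–Rice: g(V/F) = Σ zᵢ(Kᵢ−1)/(1+V/F(Kᵢ−1)) = 0.
Feasibility: ΣzᵢKᵢ = 1.640, Σzᵢ/Kᵢ = 1.116 — both > 1, two phases present.
Newton iteration, V/F⁰ = 0.5:
  V/F = 0.500: g = 0.1041, g' = -0.547 → V/F = 0.690
  V/F = 0.690: g = 0.0114, g' = -0.442 → V/F = 0.716
Converged at V/F = 0.716.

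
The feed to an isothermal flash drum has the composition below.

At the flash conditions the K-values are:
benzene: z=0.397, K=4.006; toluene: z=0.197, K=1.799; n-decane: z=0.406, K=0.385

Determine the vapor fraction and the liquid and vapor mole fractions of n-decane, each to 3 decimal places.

ψ = 0.752, x_n-decane = 0.755, y_n-decane = 0.291

Newton–Raphson from ψ = 0.5:
  ψ = 0.500: g = 0.2287, g' = -0.957 → ψ = 0.739
  ψ = 0.739: g = 0.0117, g' = -0.911 → ψ = 0.752
Converged at ψ = 0.752.
Compositions from xᵢ = zᵢ/(1+ψ(Kᵢ−1)), yᵢ = Kᵢxᵢ:
  benzene: x = 0.122, y = 0.488
  toluene: x = 0.123, y = 0.221
  n-decane: x = 0.755, y = 0.291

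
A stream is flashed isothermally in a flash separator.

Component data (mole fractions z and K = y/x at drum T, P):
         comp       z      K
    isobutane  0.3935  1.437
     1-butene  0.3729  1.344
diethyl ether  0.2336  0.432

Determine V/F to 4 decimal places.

V/F = 0.7511

Material balance + equilibrium reduce to Σ zᵢ(Kᵢ−1)/(1+V/F(Kᵢ−1)) = 0.
Check two-phase: ΣzᵢKᵢ = 1.1676 > 1 and Σzᵢ/Kᵢ = 1.0920 > 1, so g(0) = 0.1676 > 0 and g(1) = -0.0920 < 0.
Newton–Raphson from V/F = 0.48:
  V/F = 0.4800: g = 0.06982, g' = -0.2263 → V/F = 0.7885
  V/F = 0.7885: g = -0.01152, g' = -0.3161 → V/F = 0.7521
  V/F = 0.7521: g = -0.00030, g' = -0.3001 → V/F = 0.7511
Converged at V/F = 0.7511.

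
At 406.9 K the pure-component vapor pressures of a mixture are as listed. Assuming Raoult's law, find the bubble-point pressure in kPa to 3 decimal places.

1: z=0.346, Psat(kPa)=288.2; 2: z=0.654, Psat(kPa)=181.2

At the bubble point ψ → 0, so ΣzᵢKᵢ = 1 with Kᵢ = Pᵢˢᵃᵗ/P ⇒ P = ΣzᵢPᵢˢᵃᵗ.
P = 0.346·288.2 + 0.654·181.2 = 218.222 kPa

Pbub = 218.222 kPa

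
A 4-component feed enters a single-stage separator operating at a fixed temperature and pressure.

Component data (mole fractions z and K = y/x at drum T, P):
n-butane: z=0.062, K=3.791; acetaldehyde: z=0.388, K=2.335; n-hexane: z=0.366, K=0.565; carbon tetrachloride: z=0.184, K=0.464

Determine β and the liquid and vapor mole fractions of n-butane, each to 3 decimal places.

β = 0.584, x_n-butane = 0.024, y_n-butane = 0.089

Let β = V/F and solve Σ zᵢ(Kᵢ−1)/(1+β(Kᵢ−1)) = 0.
g(0) = ΣzᵢKᵢ − 1 = 0.433 and g(1) = 1 − Σzᵢ/Kᵢ = -0.227, so a root lies in (0, 1).
Newton iteration, β⁰ = 0.34:
  β = 0.340: g = 0.1376, g' = -0.629 → β = 0.559
  β = 0.559: g = 0.0131, g' = -0.529 → β = 0.584
Converged at β = 0.584.
Compositions from xᵢ = zᵢ/(1+β(Kᵢ−1)), yᵢ = Kᵢxᵢ:
  n-butane: x = 0.024, y = 0.089
  acetaldehyde: x = 0.218, y = 0.509
  n-hexane: x = 0.491, y = 0.277
  carbon tetrachloride: x = 0.268, y = 0.124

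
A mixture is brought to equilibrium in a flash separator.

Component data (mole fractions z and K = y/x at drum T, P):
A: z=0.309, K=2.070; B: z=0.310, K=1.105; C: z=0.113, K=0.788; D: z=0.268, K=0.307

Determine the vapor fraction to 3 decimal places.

ψ = 0.352

Rachford–Rice: g(ψ) = Σ zᵢ(Kᵢ−1)/(1+ψ(Kᵢ−1)) = 0.
Check two-phase: ΣzᵢKᵢ = 1.153 > 1 and Σzᵢ/Kᵢ = 1.446 > 1, so g(0) = 0.153 > 0 and g(1) = -0.446 < 0.
Newton iteration, ψ⁰ = 0.5:
  ψ = 0.500: g = -0.0647, g' = -0.461 → ψ = 0.360
  ψ = 0.360: g = -0.0032, g' = -0.422 → ψ = 0.352
Converged at ψ = 0.352.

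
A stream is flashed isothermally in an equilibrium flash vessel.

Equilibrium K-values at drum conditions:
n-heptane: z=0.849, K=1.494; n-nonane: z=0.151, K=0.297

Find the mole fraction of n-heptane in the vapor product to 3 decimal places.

Rachford–Rice: g(ψ) = Σ zᵢ(Kᵢ−1)/(1+ψ(Kᵢ−1)) = 0.
Feasibility: ΣzᵢKᵢ = 1.313, Σzᵢ/Kᵢ = 1.077 — both > 1, two phases present.
Newton–Raphson from ψ = 0.64:
  ψ = 0.640: g = 0.1257, g' = -0.366 → ψ = 0.983
  ψ = 0.983: g = -0.0614, g' = -0.876 → ψ = 0.913
  ψ = 0.913: g = -0.0074, g' = -0.680 → ψ = 0.902
Converged at ψ = 0.902.
Compositions from xᵢ = zᵢ/(1+ψ(Kᵢ−1)), yᵢ = Kᵢxᵢ:
  n-heptane: x = 0.587, y = 0.877
  n-nonane: x = 0.413, y = 0.123

y_n-heptane = 0.877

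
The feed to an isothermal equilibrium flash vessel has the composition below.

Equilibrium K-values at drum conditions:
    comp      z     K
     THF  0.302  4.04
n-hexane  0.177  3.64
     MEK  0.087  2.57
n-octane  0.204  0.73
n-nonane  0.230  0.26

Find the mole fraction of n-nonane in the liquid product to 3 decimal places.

Rachford–Rice: g(V/F) = Σ zᵢ(Kᵢ−1)/(1+V/F(Kᵢ−1)) = 0.
g(0) = ΣzᵢKᵢ − 1 = 1.297 and g(1) = 1 − Σzᵢ/Kᵢ = -0.321, so a root lies in (0, 1).
Newton iteration, V/F⁰ = 0.5:
  V/F = 0.500: g = 0.3084, g' = -1.073 → V/F = 0.787
  V/F = 0.787: g = 0.0056, g' = -1.162 → V/F = 0.792
Converged at V/F = 0.792.
Compositions from xᵢ = zᵢ/(1+V/F(Kᵢ−1)), yᵢ = Kᵢxᵢ:
  THF: x = 0.089, y = 0.358
  n-hexane: x = 0.057, y = 0.208
  MEK: x = 0.039, y = 0.100
  n-octane: x = 0.260, y = 0.189
  n-nonane: x = 0.556, y = 0.145

x_n-nonane = 0.556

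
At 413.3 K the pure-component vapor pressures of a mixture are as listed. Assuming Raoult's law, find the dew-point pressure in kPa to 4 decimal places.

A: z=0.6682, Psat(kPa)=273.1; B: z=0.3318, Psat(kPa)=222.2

Pdew = 253.8089 kPa

At the dew point ψ → 1, so Σzᵢ/Kᵢ = 1 with Kᵢ = Pᵢˢᵃᵗ/P ⇒ 1/P = Σzᵢ/Pᵢˢᵃᵗ.
1/P = 0.6682/273.1 + 0.3318/222.2 = 0.0039400 ⇒ P = 253.8089 kPa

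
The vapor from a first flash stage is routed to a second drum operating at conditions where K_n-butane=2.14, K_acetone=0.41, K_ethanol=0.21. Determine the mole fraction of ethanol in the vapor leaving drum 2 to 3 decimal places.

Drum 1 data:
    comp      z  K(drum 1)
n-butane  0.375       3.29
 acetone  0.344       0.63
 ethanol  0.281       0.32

y_ethanol (drum 2) = 0.050

Drum 1:
Material balance + equilibrium reduce to Σ zᵢ(Kᵢ−1)/(1+ψ₁(Kᵢ−1)) = 0.
g(0) = ΣzᵢKᵢ − 1 = 0.540 and g(1) = 1 − Σzᵢ/Kᵢ = -0.538, so a root lies in (0, 1).
Iterate (Newton) starting at ψ₁ = 0.65:
  ψ₁ = 0.650: g = -0.1649, g' = -0.817 → ψ₁ = 0.448
  ψ₁ = 0.448: g = -0.0035, g' = -0.816 → ψ₁ = 0.444
Converged at ψ₁ = 0.444.
Drum-1 compositions:
  n-butane: x = 0.186, y = 0.612
  acetone: x = 0.412, y = 0.259
  ethanol: x = 0.402, y = 0.129
Drum-2 feed = drum-1 vapor: z₂ = (0.6119, 0.2593, 0.1288).
Drum 2:
Newton–Raphson from ψ₂ = 0.59:
  ψ₂ = 0.590: g = -0.0081, g' = -0.779 → ψ₂ = 0.580
  ψ₂ = 0.580: g = -0.0000, g' = -0.770 → ψ₂ = 0.579
Converged at ψ₂ = 0.579.
  n-butane: x = 0.368, y = 0.789
  acetone: x = 0.394, y = 0.162
  ethanol: x = 0.238, y = 0.050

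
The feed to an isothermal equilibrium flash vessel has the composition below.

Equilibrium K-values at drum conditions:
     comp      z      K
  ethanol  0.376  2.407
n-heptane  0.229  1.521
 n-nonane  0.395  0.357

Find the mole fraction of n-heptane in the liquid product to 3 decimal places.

Material balance + equilibrium reduce to Σ zᵢ(Kᵢ−1)/(1+ψ(Kᵢ−1)) = 0.
g(0) = ΣzᵢKᵢ − 1 = 0.394 and g(1) = 1 − Σzᵢ/Kᵢ = -0.413, so a root lies in (0, 1).
Iterate (Newton) starting at ψ = 0.5:
  ψ = 0.500: g = 0.0309, g' = -0.650 → ψ = 0.547
Converged at ψ = 0.547.
Compositions from xᵢ = zᵢ/(1+ψ(Kᵢ−1)), yᵢ = Kᵢxᵢ:
  ethanol: x = 0.212, y = 0.511
  n-heptane: x = 0.178, y = 0.271
  n-nonane: x = 0.609, y = 0.218

x_n-heptane = 0.178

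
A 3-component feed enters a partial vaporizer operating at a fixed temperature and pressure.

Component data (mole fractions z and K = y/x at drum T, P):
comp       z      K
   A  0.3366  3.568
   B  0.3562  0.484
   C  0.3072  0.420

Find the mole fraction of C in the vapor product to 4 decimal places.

Material balance + equilibrium reduce to Σ zᵢ(Kᵢ−1)/(1+V/F(Kᵢ−1)) = 0.
Check two-phase: ΣzᵢKᵢ = 1.5024 > 1 and Σzᵢ/Kᵢ = 1.5617 > 1, so g(0) = 0.5024 > 0 and g(1) = -0.5617 < 0.
Iterate (Newton) starting at V/F = 0.5:
  V/F = 0.5000: g = -0.12021, g' = -0.8028 → V/F = 0.3503
  V/F = 0.3503: g = 0.00712, g' = -0.9193 → V/F = 0.3580
Converged at V/F = 0.3580.
Compositions from xᵢ = zᵢ/(1+V/F(Kᵢ−1)), yᵢ = Kᵢxᵢ:
  A: x = 0.1754, y = 0.6257
  B: x = 0.4369, y = 0.2115
  C: x = 0.3877, y = 0.1628

y_C = 0.1628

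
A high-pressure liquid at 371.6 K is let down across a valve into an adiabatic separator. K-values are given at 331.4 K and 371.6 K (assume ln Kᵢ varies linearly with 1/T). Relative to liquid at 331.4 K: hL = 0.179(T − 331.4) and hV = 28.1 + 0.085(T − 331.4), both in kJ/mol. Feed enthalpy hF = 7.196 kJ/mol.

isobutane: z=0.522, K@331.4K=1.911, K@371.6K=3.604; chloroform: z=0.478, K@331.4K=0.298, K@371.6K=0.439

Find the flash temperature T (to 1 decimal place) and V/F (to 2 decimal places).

T = 332.7 K, V/F = 0.25

Adiabatic flash: solve Rachford–Rice at each trial T, then check hF = ψ·hV(T) + (1−ψ)·hL(T).
  T = 331.4 K: K = (1.911, 0.298), RR gives ψ = 0.219, H_out = 6.151 kJ/mol
  T = 371.6 K: K = (3.604, 0.439), RR gives ψ = 0.747, H_out = 25.362 kJ/mol
  T = 351.5 K: K = (2.672, 0.366), RR gives ψ = 0.537, H_out = 17.677 kJ/mol
  T = 341.4 K: K = (2.269, 0.331), RR gives ψ = 0.404, H_out = 12.751 kJ/mol
  T = 336.4 K: K = (2.085, 0.314), RR gives ψ = 0.321, H_out = 9.757 kJ/mol
  T = 333.9 K: K = (1.997, 0.306), RR gives ψ = 0.273, H_out = 8.047 kJ/mol
  T = 332.6 K: K = (1.952, 0.302), RR gives ψ = 0.246, H_out = 7.087 kJ/mol
Linear interpolation between T = 332.6 (H_out = 7.087) and T = 333.9 (H_out = 8.047) on hF = 7.196 gives T ≈ 332.7 K, at which ψ = 0.25.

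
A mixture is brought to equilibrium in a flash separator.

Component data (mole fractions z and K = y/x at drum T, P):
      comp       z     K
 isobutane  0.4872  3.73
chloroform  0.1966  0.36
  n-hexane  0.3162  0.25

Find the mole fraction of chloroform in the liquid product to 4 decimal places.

x_chloroform = 0.2887

Rachford–Rice: g(V/F) = Σ zᵢ(Kᵢ−1)/(1+V/F(Kᵢ−1)) = 0.
Feasibility: ΣzᵢKᵢ = 1.9671, Σzᵢ/Kᵢ = 1.9415 — both > 1, two phases present.
Iterate (Newton) starting at V/F = 0.5:
  V/F = 0.5000: g = -0.00208, g' = -1.2787 → V/F = 0.4984
Converged at V/F = 0.4984.
Compositions from xᵢ = zᵢ/(1+V/F(Kᵢ−1)), yᵢ = Kᵢxᵢ:
  isobutane: x = 0.2064, y = 0.7698
  chloroform: x = 0.2887, y = 0.1039
  n-hexane: x = 0.5049, y = 0.1262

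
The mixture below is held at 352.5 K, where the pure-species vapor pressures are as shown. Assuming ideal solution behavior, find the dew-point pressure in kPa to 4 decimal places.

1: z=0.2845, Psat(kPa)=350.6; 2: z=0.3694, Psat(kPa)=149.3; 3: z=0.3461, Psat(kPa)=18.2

At the dew point ψ → 1, so Σzᵢ/Kᵢ = 1 with Kᵢ = Pᵢˢᵃᵗ/P ⇒ 1/P = Σzᵢ/Pᵢˢᵃᵗ.
1/P = 0.2845/350.6 + 0.3694/149.3 + 0.3461/18.2 = 0.0223022 ⇒ P = 44.8387 kPa

Pdew = 44.8387 kPa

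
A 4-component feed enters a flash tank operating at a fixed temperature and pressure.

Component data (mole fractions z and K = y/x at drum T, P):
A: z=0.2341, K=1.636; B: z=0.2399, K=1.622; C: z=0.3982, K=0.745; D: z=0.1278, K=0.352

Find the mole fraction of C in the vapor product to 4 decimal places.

Let ψ = V/F and solve Σ zᵢ(Kᵢ−1)/(1+ψ(Kᵢ−1)) = 0.
Feasibility: ΣzᵢKᵢ = 1.1138, Σzᵢ/Kᵢ = 1.1886 — both > 1, two phases present.
Newton–Raphson from ψ = 0.5:
  ψ = 0.5000: g = -0.01210, g' = -0.2600 → ψ = 0.4534
  ψ = 0.4534: g = -0.00014, g' = -0.2542 → ψ = 0.4529
Converged at ψ = 0.4529.
Compositions from xᵢ = zᵢ/(1+ψ(Kᵢ−1)), yᵢ = Kᵢxᵢ:
  A: x = 0.1817, y = 0.2973
  B: x = 0.1872, y = 0.3036
  C: x = 0.4502, y = 0.3354
  D: x = 0.1809, y = 0.0637

y_C = 0.3354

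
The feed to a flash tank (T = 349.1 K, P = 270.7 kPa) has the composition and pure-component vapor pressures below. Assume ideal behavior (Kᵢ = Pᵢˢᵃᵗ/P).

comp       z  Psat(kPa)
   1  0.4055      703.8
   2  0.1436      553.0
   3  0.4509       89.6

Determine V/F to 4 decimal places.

Raoult's law: Kᵢ = Pᵢˢᵃᵗ/P = Pᵢˢᵃᵗ/270.7.
  K_1 = 703.8/270.7 = 2.599926, K_2 = 553.0/270.7 = 2.042852, K_3 = 89.6/270.7 = 0.330994
Iterate (Newton) starting at V/F = 0.5:
  V/F = 0.5000: g = 0.00559, g' = -0.8435 → V/F = 0.5066
Converged at V/F = 0.5066.

V/F = 0.5066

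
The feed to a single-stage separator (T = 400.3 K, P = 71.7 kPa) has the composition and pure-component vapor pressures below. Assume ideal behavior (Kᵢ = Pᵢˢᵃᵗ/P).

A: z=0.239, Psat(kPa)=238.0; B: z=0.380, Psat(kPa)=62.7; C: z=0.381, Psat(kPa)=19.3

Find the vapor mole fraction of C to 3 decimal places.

y_C = 0.121

Raoult's law: Kᵢ = Pᵢˢᵃᵗ/P = Pᵢˢᵃᵗ/71.7.
  K_A = 238.0/71.7 = 3.31939, K_B = 62.7/71.7 = 0.87448, K_C = 19.3/71.7 = 0.26918
Rachford–Rice: g(ψ) = Σ zᵢ(Kᵢ−1)/(1+ψ(Kᵢ−1)) = 0.
g(0) = ΣzᵢKᵢ − 1 = 0.228 and g(1) = 1 − Σzᵢ/Kᵢ = -0.922, so a root lies in (0, 1).
Newton–Raphson from ψ = 0.41:
  ψ = 0.410: g = -0.1637, g' = -0.759 → ψ = 0.194
  ψ = 0.194: g = 0.0086, g' = -0.894 → ψ = 0.204
Converged at ψ = 0.204.
Compositions from xᵢ = zᵢ/(1+ψ(Kᵢ−1)), yᵢ = Kᵢxᵢ:
  A: x = 0.162, y = 0.538
  B: x = 0.390, y = 0.341
  C: x = 0.448, y = 0.121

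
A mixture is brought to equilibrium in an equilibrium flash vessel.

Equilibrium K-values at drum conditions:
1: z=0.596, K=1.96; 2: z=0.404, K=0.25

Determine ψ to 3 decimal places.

ψ = 0.374

Let ψ = V/F and solve Σ zᵢ(Kᵢ−1)/(1+ψ(Kᵢ−1)) = 0.
Feasibility: ΣzᵢKᵢ = 1.269, Σzᵢ/Kᵢ = 1.920 — both > 1, two phases present.
Newton–Raphson from ψ = 0.67:
  ψ = 0.670: g = -0.2608, g' = -1.122 → ψ = 0.437
  ψ = 0.437: g = -0.0480, g' = -0.776 → ψ = 0.376
  ψ = 0.376: g = -0.0013, g' = -0.737 → ψ = 0.374
Converged at ψ = 0.374.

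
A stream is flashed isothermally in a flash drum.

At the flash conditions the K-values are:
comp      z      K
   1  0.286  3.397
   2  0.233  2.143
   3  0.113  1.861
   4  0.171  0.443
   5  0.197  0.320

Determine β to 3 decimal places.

β = 0.762

Newton–Raphson from β = 0.5:
  β = 0.500: g = 0.2143, g' = -0.815 → β = 0.763
  β = 0.763: g = -0.0007, g' = -0.877 → β = 0.762
Converged at β = 0.762.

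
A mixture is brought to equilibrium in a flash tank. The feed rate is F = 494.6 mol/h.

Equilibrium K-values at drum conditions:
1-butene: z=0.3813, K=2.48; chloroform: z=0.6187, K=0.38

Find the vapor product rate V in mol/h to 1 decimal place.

V = 97.4 mol/h

Material balance + equilibrium reduce to Σ zᵢ(Kᵢ−1)/(1+V/F(Kᵢ−1)) = 0.
Check two-phase: ΣzᵢKᵢ = 1.1807 > 1 and Σzᵢ/Kᵢ = 1.7819 > 1, so g(0) = 0.1807 > 0 and g(1) = -0.7819 < 0.
Binary case is linear: z₁(K₁−1)(1+V/F(K₂−1)) + z₂(K₂−1)(1+V/F(K₁−1)) = 0
⇒ V/F = [z₁(K₁−1)+z₂(K₂−1)] / [−(K₁−1)(K₂−1)] = 0.18073/0.91760 = 0.1970
Then V = V/F·F = 0.1970·494.6 = 97.4 mol/h and L = F − V = 397.2 mol/h.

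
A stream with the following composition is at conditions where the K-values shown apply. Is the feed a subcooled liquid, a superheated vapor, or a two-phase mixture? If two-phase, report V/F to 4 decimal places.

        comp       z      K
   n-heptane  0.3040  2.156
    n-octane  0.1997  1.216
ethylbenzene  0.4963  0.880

superheated vapor

ΣzᵢKᵢ = 1.3350; Σzᵢ/Kᵢ = 0.8692.
Since Σzᵢ/Kᵢ < 1 the mixture is above its dew point — single vapor phase.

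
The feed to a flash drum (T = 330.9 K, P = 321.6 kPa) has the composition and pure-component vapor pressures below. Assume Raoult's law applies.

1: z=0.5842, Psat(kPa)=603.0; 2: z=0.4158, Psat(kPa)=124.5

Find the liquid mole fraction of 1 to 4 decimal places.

Raoult's law: Kᵢ = Pᵢˢᵃᵗ/P = Pᵢˢᵃᵗ/321.6.
  K_1 = 603.0/321.6 = 1.875000, K_2 = 124.5/321.6 = 0.387127
Material balance + equilibrium reduce to Σ zᵢ(Kᵢ−1)/(1+β(Kᵢ−1)) = 0.
Feasibility: ΣzᵢKᵢ = 1.2563, Σzᵢ/Kᵢ = 1.3856 — both > 1, two phases present.
Newton–Raphson from β = 0.67:
  β = 0.6700: g = -0.11012, g' = -0.6274 → β = 0.4945
  β = 0.4945: g = -0.00884, g' = -0.5394 → β = 0.4781
  β = 0.4781: g = -0.00004, g' = -0.5348 → β = 0.4780
Converged at β = 0.4780.
Compositions from xᵢ = zᵢ/(1+β(Kᵢ−1)), yᵢ = Kᵢxᵢ:
  1: x = 0.4119, y = 0.7723
  2: x = 0.5881, y = 0.2277

x_1 = 0.4119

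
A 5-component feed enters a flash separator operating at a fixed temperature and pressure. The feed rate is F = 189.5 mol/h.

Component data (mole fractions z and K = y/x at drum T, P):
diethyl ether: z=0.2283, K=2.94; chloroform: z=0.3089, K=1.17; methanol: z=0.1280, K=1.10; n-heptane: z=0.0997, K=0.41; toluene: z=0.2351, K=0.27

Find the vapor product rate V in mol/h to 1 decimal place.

Let β = V/F and solve Σ zᵢ(Kᵢ−1)/(1+β(Kᵢ−1)) = 0.
g(0) = ΣzᵢKᵢ − 1 = 0.2778 and g(1) = 1 − Σzᵢ/Kᵢ = -0.5719, so a root lies in (0, 1).
Iterate (Newton) starting at β = 0.5:
  β = 0.5000: g = -0.06830, g' = -0.6107 → β = 0.3882
  β = 0.3882: g = -0.00155, g' = -0.5910 → β = 0.3855
Converged at β = 0.3855.
Then V = β·F = 0.3855·189.5 = 73.1 mol/h and L = F − V = 116.4 mol/h.

V = 73.1 mol/h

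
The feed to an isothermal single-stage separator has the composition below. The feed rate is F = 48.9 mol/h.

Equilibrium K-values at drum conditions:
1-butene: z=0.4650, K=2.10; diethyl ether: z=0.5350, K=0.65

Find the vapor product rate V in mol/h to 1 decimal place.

V = 41.2 mol/h

Let β = V/F and solve Σ zᵢ(Kᵢ−1)/(1+β(Kᵢ−1)) = 0.
Check two-phase: ΣzᵢKᵢ = 1.3243 > 1 and Σzᵢ/Kᵢ = 1.0445 > 1, so g(0) = 0.3243 > 0 and g(1) = -0.0445 < 0.
Newton iteration, β⁰ = 0.5:
  β = 0.5000: g = 0.10303, g' = -0.3305 → β = 0.8118
  β = 0.8118: g = 0.00865, g' = -0.2849 → β = 0.8421
  β = 0.8421: g = 0.00002, g' = -0.2834 → β = 0.8422
Converged at β = 0.8422.
Then V = β·F = 0.8422·48.9 = 41.2 mol/h and L = F − V = 7.7 mol/h.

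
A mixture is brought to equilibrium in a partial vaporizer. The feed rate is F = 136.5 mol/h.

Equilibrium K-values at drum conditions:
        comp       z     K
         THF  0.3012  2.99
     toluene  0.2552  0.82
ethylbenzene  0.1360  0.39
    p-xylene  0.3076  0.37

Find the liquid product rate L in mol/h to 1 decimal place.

L = 98.1 mol/h

Material balance + equilibrium reduce to Σ zᵢ(Kᵢ−1)/(1+ψ(Kᵢ−1)) = 0.
Check two-phase: ΣzᵢKᵢ = 1.2767 > 1 and Σzᵢ/Kᵢ = 1.5920 > 1, so g(0) = 0.2767 > 0 and g(1) = -0.5920 < 0.
Iterate (Newton) starting at ψ = 0.43:
  ψ = 0.4300: g = -0.10504, g' = -0.6787 → ψ = 0.2752
  ψ = 0.2752: g = 0.00480, g' = -0.7589 → ψ = 0.2816
Converged at ψ = 0.2816.
Then V = ψ·F = 0.2816·136.5 = 38.4 mol/h and L = F − V = 98.1 mol/h.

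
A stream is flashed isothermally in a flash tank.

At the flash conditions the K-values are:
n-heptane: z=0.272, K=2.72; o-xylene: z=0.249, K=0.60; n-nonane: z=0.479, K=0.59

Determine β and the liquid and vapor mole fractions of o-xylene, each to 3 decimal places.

β = 0.246, x_o-xylene = 0.276, y_o-xylene = 0.166

Newton–Raphson from β = 0.5:
  β = 0.500: g = -0.1200, g' = -0.422 → β = 0.216
  β = 0.216: g = 0.0167, g' = -0.573 → β = 0.245
  β = 0.245: g = 0.0004, g' = -0.547 → β = 0.246
Converged at β = 0.246.
Compositions from xᵢ = zᵢ/(1+β(Kᵢ−1)), yᵢ = Kᵢxᵢ:
  n-heptane: x = 0.191, y = 0.520
  o-xylene: x = 0.276, y = 0.166
  n-nonane: x = 0.533, y = 0.314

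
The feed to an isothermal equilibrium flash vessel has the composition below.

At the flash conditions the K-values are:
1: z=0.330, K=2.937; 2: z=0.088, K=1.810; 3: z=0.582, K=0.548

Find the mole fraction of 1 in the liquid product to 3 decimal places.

Iterate (Newton) starting at ψ = 0.51:
  ψ = 0.510: g = 0.0301, g' = -0.543 → ψ = 0.565
  ψ = 0.565: g = 0.0006, g' = -0.524 → ψ = 0.567
Converged at ψ = 0.567.
Compositions from xᵢ = zᵢ/(1+ψ(Kᵢ−1)), yᵢ = Kᵢxᵢ:
  1: x = 0.157, y = 0.462
  2: x = 0.060, y = 0.109
  3: x = 0.782, y = 0.429

x_1 = 0.157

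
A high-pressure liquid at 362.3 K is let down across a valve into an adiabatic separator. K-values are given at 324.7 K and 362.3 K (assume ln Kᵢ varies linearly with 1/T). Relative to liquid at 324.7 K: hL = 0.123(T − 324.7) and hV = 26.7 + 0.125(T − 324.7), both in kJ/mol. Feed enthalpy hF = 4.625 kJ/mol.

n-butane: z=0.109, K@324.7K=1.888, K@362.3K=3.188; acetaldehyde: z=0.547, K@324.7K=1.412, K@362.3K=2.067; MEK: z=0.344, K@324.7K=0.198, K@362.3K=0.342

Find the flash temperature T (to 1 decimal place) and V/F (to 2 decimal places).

Adiabatic flash: solve Rachford–Rice at each trial T, then check hF = ψ·hV(T) + (1−ψ)·hL(T).
  T = 324.7 K: K = (1.888, 1.412, 0.198), RR gives ψ = 0.113, H_out = 3.012 kJ/mol
  T = 362.3 K: K = (3.188, 2.067, 0.342), RR gives ψ = 0.711, H_out = 23.657 kJ/mol
  T = 343.5 K: K = (2.489, 1.726, 0.264), RR gives ψ = 0.477, H_out = 15.063 kJ/mol
  T = 334.1 K: K = (2.176, 1.566, 0.230), RR gives ψ = 0.326, H_out = 9.868 kJ/mol
  T = 329.4 K: K = (2.029, 1.488, 0.213), RR gives ψ = 0.231, H_out = 6.740 kJ/mol
  T = 327.0 K: K = (1.956, 1.449, 0.205), RR gives ψ = 0.174, H_out = 4.928 kJ/mol
Linear interpolation between T = 324.7 (H_out = 3.012) and T = 327.0 (H_out = 4.928) on hF = 4.625 gives T ≈ 326.6 K, at which ψ = 0.16.

T = 326.6 K, V/F = 0.16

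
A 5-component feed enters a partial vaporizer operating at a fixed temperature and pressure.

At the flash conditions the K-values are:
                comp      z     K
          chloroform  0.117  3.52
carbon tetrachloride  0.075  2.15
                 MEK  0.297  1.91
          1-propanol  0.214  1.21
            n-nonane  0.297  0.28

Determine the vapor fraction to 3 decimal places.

ψ = 0.609

Iterate (Newton) starting at ψ = 0.6:
  ψ = 0.600: g = 0.0067, g' = -0.740 → ψ = 0.609
Converged at ψ = 0.609.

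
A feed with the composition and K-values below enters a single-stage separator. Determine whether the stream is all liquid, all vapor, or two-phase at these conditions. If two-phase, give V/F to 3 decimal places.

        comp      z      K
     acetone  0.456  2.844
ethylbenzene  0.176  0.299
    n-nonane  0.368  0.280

ΣzᵢKᵢ = 1.453; Σzᵢ/Kᵢ = 2.063.
Both exceed 1, so a two-phase solution exists.
Let ψ = V/F and solve Σ zᵢ(Kᵢ−1)/(1+ψ(Kᵢ−1)) = 0.
Newton–Raphson from ψ = 0.5:
  ψ = 0.500: g = -0.1665, g' = -1.091 → ψ = 0.347
  ψ = 0.347: g = -0.0039, g' = -1.066 → ψ = 0.344
Converged at ψ = 0.344.

two-phase, V/F = 0.344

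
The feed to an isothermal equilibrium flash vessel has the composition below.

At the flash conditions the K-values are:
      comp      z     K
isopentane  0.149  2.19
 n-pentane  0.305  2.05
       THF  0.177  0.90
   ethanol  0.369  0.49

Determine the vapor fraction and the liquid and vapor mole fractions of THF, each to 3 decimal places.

ψ = 0.625, x_THF = 0.189, y_THF = 0.170

Rachford–Rice: g(ψ) = Σ zᵢ(Kᵢ−1)/(1+ψ(Kᵢ−1)) = 0.
Check two-phase: ΣzᵢKᵢ = 1.292 > 1 and Σzᵢ/Kᵢ = 1.167 > 1, so g(0) = 0.292 > 0 and g(1) = -0.167 < 0.
Newton–Raphson from ψ = 0.47:
  ψ = 0.470: g = 0.0620, g' = -0.406 → ψ = 0.623
  ψ = 0.623: g = 0.0007, g' = -0.401 → ψ = 0.625
Converged at ψ = 0.625.
Compositions from xᵢ = zᵢ/(1+ψ(Kᵢ−1)), yᵢ = Kᵢxᵢ:
  isopentane: x = 0.085, y = 0.187
  n-pentane: x = 0.184, y = 0.378
  THF: x = 0.189, y = 0.170
  ethanol: x = 0.542, y = 0.265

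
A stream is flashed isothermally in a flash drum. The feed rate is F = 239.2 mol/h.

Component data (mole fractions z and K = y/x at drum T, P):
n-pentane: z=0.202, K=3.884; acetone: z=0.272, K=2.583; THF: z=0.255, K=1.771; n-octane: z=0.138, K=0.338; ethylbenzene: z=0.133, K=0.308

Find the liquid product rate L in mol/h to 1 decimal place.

Material balance + equilibrium reduce to Σ zᵢ(Kᵢ−1)/(1+ψ(Kᵢ−1)) = 0.
Feasibility: ΣzᵢKᵢ = 2.026, Σzᵢ/Kᵢ = 1.141 — both > 1, two phases present.
Newton–Raphson from ψ = 0.67:
  ψ = 0.670: g = 0.2015, g' = -0.839 → ψ = 0.910
  ψ = 0.910: g = -0.0260, g' = -1.143 → ψ = 0.888
  ψ = 0.888: g = -0.0006, g' = -1.087 → ψ = 0.887
Converged at ψ = 0.887.
Then V = ψ·F = 0.8870·239.2 = 212.2 mol/h and L = F − V = 27.0 mol/h.

L = 27.0 mol/h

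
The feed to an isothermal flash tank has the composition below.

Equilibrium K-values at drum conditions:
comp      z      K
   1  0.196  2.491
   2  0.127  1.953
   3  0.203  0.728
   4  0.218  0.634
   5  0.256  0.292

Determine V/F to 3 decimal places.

Rachford–Rice: g(V/F) = Σ zᵢ(Kᵢ−1)/(1+V/F(Kᵢ−1)) = 0.
g(0) = ΣzᵢKᵢ − 1 = 0.097 and g(1) = 1 − Σzᵢ/Kᵢ = -0.643, so a root lies in (0, 1).
Iterate (Newton) starting at V/F = 0.52:
  V/F = 0.520: g = -0.2042, g' = -0.576 → V/F = 0.166
  V/F = 0.166: g = -0.0092, g' = -0.581 → V/F = 0.150
Converged at V/F = 0.150.

V/F = 0.150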